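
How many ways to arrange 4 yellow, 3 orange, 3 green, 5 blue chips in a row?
15! / (4! × 3! × 3! × 5!) = 12612600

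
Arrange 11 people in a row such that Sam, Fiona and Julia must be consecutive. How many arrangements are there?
Treat the 3 as one block: (11-3+1)! × 3! = 362880 × 6 = 2177280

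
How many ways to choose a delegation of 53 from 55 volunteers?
C(55,53) = 55!/(53!×2!) = 1485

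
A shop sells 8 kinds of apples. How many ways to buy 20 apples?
C(20+8-1, 8-1) = C(27, 7) = 888030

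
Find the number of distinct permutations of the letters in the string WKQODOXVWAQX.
12! / (2! × 1! × 1! × 2! × 2! × 1! × 2! × 1!) = 29937600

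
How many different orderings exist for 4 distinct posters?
4! = 24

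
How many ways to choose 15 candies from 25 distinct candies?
C(25,15) = 25!/(15!×10!) = 3268760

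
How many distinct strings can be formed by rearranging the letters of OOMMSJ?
6! / (1! × 2! × 1! × 2!) = 180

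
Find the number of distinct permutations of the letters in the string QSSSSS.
6! / (1! × 5!) = 6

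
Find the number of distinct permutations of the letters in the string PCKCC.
5! / (1! × 3! × 1!) = 20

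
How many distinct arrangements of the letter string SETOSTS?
7! / (1! × 3! × 2! × 1!) = 420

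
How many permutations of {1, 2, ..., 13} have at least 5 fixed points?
Exactly j fixed points: C(13,j)·!(13-j); sum over j ≥ 5 (derangement numbers via !m = (m-1)·(!(m-1) + !(m-2)): !0..!8 = 1, 0, 1, 2, 9, 44, 265, 1854, 14833). Σ_{j=5}^{13} C(13,j)·!(13-j) = C(13,5)·!8 + C(13,6)·!7 + C(13,7)·!6 + C(13,8)·!5 + C(13,9)·!4 + C(13,10)·!3 + C(13,11)·!2 + C(13,12)·!1 + C(13,13)·!0 = 1287·14833 + 1716·1854 + 1716·265 + 1287·44 + 715·9 + 286·2 + 78·1 + 13·0 + 1·1 = 22789989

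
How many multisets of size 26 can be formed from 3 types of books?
C(26+3-1, 3-1) = C(28, 2) = 378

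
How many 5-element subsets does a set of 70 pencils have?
C(70,5) = 70!/(5!×65!) = 12103014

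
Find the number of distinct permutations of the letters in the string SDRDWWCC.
8! / (1! × 1! × 2! × 2! × 2!) = 5040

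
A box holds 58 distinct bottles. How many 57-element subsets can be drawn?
C(58,57) = 58!/(57!×1!) = 58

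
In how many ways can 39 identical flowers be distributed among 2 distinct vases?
C(39+2-1, 2-1) = C(40, 1) = 40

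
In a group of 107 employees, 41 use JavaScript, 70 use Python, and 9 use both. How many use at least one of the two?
|A∪B| = |A| + |B| - |A∩B| = 41 + 70 - 9 = 102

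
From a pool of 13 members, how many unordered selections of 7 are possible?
C(13,7) = 13!/(7!×6!) = 1716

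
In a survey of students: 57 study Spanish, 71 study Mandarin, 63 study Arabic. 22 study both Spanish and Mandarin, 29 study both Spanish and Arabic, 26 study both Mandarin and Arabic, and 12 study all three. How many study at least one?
|A∪B∪C| = 57+71+63-22-29-26+12 = 126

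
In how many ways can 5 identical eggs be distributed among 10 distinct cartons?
C(5+10-1, 10-1) = C(14, 9) = 2002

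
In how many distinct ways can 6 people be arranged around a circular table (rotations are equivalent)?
Circular: fix one position, arrange the rest. (6-1)! = 120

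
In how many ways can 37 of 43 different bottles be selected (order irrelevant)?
C(43,37) = 43!/(37!×6!) = 6096454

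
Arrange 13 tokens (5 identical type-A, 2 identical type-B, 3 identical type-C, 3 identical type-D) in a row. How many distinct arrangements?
13! / (5! × 2! × 3! × 3!) = 720720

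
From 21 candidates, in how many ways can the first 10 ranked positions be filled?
P(21,10) = 21!/(21-10)! = 1279935820800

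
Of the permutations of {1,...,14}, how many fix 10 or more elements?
Exactly j fixed points: C(14,j)·!(14-j); sum over j ≥ 10 (derangement numbers via !m = (m-1)·(!(m-1) + !(m-2)): !0..!4 = 1, 0, 1, 2, 9). Σ_{j=10}^{14} C(14,j)·!(14-j) = C(14,10)·!4 + C(14,11)·!3 + C(14,12)·!2 + C(14,13)·!1 + C(14,14)·!0 = 1001·9 + 364·2 + 91·1 + 14·0 + 1·1 = 9829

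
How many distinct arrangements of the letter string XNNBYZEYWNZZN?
13! / (2! × 4! × 3! × 1! × 1! × 1! × 1!) = 21621600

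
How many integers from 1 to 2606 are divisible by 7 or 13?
⌊2606/7⌋ + ⌊2606/13⌋ - ⌊2606/91⌋ = 372 + 200 - 28 = 544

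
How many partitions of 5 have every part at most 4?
Let r_j(i) = number of partitions of i into parts ≤ j, for i = 0..5. r_1(i) = 1 for all i; r_j(i) = r_{j-1}(i) + r_j(i-j). Rows j = 2..4: ≤2: 1 1 2 2 3 3; ≤3: 1 1 2 3 4 5; ≤4: 1 1 2 3 5 6. r_4(5) = 6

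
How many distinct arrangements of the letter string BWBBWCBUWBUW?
12! / (2! × 4! × 5! × 1!) = 83160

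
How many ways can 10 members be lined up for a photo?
10! = 3628800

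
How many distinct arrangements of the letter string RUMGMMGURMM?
11! / (2! × 2! × 5! × 2!) = 41580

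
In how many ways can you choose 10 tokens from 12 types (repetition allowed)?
C(10+12-1, 12-1) = C(21, 11) = 352716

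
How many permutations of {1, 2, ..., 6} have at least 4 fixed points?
Exactly j fixed points: C(6,j)·!(6-j); sum over j ≥ 4 (derangement numbers via !m = (m-1)·(!(m-1) + !(m-2)): !0..!2 = 1, 0, 1). Σ_{j=4}^{6} C(6,j)·!(6-j) = C(6,4)·!2 + C(6,5)·!1 + C(6,6)·!0 = 15·1 + 6·0 + 1·1 = 16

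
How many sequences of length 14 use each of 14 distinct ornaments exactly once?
14! = 87178291200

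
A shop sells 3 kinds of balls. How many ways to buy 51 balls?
C(51+3-1, 3-1) = C(53, 2) = 1378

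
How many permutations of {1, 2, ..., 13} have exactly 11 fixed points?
Choose the 11 fixed points C(13,11) = 78, derange the rest: !2 = Σ_{j=0}^{2} (-1)^j·2!/j! = 2 - 2 + 1 = 1. Product = 78 × 1 = 78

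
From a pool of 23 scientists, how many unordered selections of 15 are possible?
C(23,15) = 23!/(15!×8!) = 490314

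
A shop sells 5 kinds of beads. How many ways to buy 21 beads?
C(21+5-1, 5-1) = C(25, 4) = 12650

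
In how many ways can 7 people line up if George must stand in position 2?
Fix one position: (7-1)! = 720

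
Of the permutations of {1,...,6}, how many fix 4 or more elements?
Exactly j fixed points: C(6,j)·!(6-j); sum over j ≥ 4 (derangement numbers via !m = (m-1)·(!(m-1) + !(m-2)): !0..!2 = 1, 0, 1). Σ_{j=4}^{6} C(6,j)·!(6-j) = C(6,4)·!2 + C(6,5)·!1 + C(6,6)·!0 = 15·1 + 6·0 + 1·1 = 16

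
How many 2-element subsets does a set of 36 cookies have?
C(36,2) = 36!/(2!×34!) = 630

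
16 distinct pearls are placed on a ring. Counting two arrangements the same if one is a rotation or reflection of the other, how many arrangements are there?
(16-1)!/2 = 1307674368000/2 = 653837184000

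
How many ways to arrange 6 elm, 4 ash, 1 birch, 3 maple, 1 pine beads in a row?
15! / (6! × 4! × 1! × 3! × 1!) = 12612600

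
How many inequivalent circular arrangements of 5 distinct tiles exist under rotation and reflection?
(5-1)!/2 = 24/2 = 12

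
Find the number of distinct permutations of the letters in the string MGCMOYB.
7! / (1! × 1! × 2! × 1! × 1! × 1!) = 2520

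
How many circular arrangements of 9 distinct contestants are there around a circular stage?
Circular: fix one position, arrange the rest. (9-1)! = 40320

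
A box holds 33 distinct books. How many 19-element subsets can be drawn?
C(33,19) = 33!/(19!×14!) = 818809200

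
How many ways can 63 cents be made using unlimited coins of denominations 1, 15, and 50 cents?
Coefficient of x^63 in 1/(1-x^1) · 1/(1-x^15) · 1/(1-x^50). Case on j = number of 50-cent coins (j = 0..1); remainder r = 63 - 50j is made from {1,15} in ⌊r/15⌋+1 ways. r = 63, 13 → 5 + 1 = 6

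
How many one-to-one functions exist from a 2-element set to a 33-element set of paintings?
P(33,2) = 33!/(33-2)! = 1056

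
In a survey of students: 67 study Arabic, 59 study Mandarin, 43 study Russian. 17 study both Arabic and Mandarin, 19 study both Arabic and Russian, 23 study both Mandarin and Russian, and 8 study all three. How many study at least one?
|A∪B∪C| = 67+59+43-17-19-23+8 = 118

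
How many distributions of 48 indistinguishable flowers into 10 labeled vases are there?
C(48+10-1, 10-1) = C(57, 9) = 8996462475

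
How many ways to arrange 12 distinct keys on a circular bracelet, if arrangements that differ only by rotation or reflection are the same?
(12-1)!/2 = 39916800/2 = 19958400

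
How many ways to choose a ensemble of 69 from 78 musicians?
C(78,69) = 78!/(69!×9!) = 182364632450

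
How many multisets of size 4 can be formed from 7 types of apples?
C(4+7-1, 7-1) = C(10, 6) = 210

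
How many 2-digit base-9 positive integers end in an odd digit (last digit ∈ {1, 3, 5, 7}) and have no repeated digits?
Last∈{1,3,5,7}. Last=0: 0. Last nonzero: 4×7×P(7,0) = 28. Total = 28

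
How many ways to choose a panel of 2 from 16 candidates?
C(16,2) = 16!/(2!×14!) = 120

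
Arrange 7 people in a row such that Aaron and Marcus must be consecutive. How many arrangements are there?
Treat the 2 as one block: (7-2+1)! × 2! = 720 × 2 = 1440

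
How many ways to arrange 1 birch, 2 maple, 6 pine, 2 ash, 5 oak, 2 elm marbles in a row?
18! / (1! × 2! × 6! × 2! × 5! × 2!) = 9262693440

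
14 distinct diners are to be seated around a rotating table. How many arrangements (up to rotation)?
Circular: fix one position, arrange the rest. (14-1)! = 6227020800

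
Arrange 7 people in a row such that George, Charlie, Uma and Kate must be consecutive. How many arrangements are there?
Treat the 4 as one block: (7-4+1)! × 4! = 24 × 24 = 576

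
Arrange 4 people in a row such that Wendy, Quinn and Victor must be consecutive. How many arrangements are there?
Treat the 3 as one block: (4-3+1)! × 3! = 2 × 6 = 12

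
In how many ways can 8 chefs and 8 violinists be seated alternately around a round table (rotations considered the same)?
Fix one of the chefs: (8-1)! ways for the remaining chefs, × 8! ways for the violinists = 5040 × 40320 = 203212800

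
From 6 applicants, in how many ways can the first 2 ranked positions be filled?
P(6,2) = 6!/(6-2)! = 30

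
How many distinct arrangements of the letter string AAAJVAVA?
8! / (5! × 2! × 1!) = 168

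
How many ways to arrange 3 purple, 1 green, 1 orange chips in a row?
5! / (3! × 1! × 1!) = 20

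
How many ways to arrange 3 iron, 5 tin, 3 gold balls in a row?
11! / (3! × 5! × 3!) = 9240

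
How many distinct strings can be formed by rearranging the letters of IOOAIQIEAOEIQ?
13! / (3! × 2! × 4! × 2! × 2!) = 5405400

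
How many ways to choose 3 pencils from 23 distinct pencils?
C(23,3) = 23!/(3!×20!) = 1771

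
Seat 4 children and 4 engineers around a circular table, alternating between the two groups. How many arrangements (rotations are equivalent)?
Fix one of the children: (4-1)! ways for the remaining children, × 4! ways for the engineers = 6 × 24 = 144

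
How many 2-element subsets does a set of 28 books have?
C(28,2) = 28!/(2!×26!) = 378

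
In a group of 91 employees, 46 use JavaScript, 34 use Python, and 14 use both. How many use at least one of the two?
|A∪B| = |A| + |B| - |A∩B| = 46 + 34 - 14 = 66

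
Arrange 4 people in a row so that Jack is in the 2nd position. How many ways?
Fix one position: (4-1)! = 6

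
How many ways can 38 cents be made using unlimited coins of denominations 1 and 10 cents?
Coefficient of x^38 in 1/(1-x^1) · 1/(1-x^10). Use j coins of 10 for j = 0..⌊38/10⌋ = 3, the rest in 1s: 3 + 1 = 4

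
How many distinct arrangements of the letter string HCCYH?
5! / (1! × 2! × 2!) = 30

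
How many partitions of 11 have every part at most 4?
Let r_j(i) = number of partitions of i into parts ≤ j, for i = 0..11. r_1(i) = 1 for all i; r_j(i) = r_{j-1}(i) + r_j(i-j). Rows j = 2..4: ≤2: 1 1 2 2 3 3 4 4 5 5 6 6; ≤3: 1 1 2 3 4 5 7 8 10 12 14 16; ≤4: 1 1 2 3 5 6 9 11 15 18 23 27. r_4(11) = 27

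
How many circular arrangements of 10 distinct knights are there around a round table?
Circular: fix one position, arrange the rest. (10-1)! = 362880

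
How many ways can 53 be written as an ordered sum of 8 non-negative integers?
C(53+8-1, 8-1) = C(60, 7) = 386206920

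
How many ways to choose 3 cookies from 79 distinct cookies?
C(79,3) = 79!/(3!×76!) = 79079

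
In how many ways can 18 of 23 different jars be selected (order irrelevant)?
C(23,18) = 23!/(18!×5!) = 33649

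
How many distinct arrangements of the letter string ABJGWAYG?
8! / (2! × 1! × 2! × 1! × 1! × 1!) = 10080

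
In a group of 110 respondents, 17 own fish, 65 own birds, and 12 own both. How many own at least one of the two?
|A∪B| = |A| + |B| - |A∩B| = 17 + 65 - 12 = 70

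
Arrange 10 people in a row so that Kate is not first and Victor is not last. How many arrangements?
By inclusion-exclusion: 10! - 2×(10-1)! + (10-2)! = 3628800 - 725760 + 40320 = 2943360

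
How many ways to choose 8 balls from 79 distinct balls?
C(79,8) = 79!/(8!×71!) = 26088783435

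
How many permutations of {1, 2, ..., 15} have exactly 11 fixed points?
Choose the 11 fixed points C(15,11) = 1365, derange the rest: !4 = Σ_{j=0}^{4} (-1)^j·4!/j! = 24 - 24 + 12 - 4 + 1 = 9. Product = 1365 × 9 = 12285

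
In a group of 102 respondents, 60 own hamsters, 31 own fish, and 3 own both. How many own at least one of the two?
|A∪B| = |A| + |B| - |A∩B| = 60 + 31 - 3 = 88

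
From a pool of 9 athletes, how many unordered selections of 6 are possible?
C(9,6) = 9!/(6!×3!) = 84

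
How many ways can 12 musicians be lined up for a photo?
12! = 479001600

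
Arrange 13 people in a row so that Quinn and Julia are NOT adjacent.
Total - adjacent = 13! - (13-1)!×2 = 6227020800 - 958003200 = 5269017600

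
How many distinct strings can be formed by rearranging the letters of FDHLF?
5! / (1! × 2! × 1! × 1!) = 60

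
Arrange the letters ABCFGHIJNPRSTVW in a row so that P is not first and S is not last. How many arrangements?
By inclusion-exclusion: 15! - 2×(15-1)! + (15-2)! = 1307674368000 - 174356582400 + 6227020800 = 1139544806400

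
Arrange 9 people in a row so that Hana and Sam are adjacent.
Treat as block: (9-1)! × 2! = 40320 × 2 = 80640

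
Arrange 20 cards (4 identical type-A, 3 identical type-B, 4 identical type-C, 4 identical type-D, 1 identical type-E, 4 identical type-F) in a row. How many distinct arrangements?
20! / (4! × 3! × 4! × 4! × 1! × 4!) = 1222160940000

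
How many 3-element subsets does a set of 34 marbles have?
C(34,3) = 34!/(3!×31!) = 5984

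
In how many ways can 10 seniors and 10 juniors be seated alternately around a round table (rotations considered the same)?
Fix one of the seniors: (10-1)! ways for the remaining seniors, × 10! ways for the juniors = 362880 × 3628800 = 1316818944000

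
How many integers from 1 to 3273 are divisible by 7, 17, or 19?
⌊3273/7⌋+⌊3273/17⌋+⌊3273/19⌋ - ⌊3273/119⌋-⌊3273/133⌋-⌊3273/323⌋ + ⌊3273/2261⌋ = 467+192+172 - 27-24-10 + 1 = 771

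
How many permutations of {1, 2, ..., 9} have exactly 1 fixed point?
Choose the 1 fixed point C(9,1) = 9, derange the rest: !8 = Σ_{j=0}^{8} (-1)^j·8!/j! = 40320 - 40320 + 20160 - 6720 + 1680 - 336 + 56 - 8 + 1 = 14833. Product = 9 × 14833 = 133497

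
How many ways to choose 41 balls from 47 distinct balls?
C(47,41) = 47!/(41!×6!) = 10737573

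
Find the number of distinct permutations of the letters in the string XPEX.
4! / (1! × 2! × 1!) = 12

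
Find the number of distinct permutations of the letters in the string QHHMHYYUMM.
10! / (3! × 2! × 1! × 1! × 3!) = 50400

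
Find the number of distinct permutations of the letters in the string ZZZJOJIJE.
9! / (1! × 1! × 1! × 3! × 3!) = 10080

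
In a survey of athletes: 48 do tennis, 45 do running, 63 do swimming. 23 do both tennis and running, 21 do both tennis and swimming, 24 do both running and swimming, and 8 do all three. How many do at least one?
|A∪B∪C| = 48+45+63-23-21-24+8 = 96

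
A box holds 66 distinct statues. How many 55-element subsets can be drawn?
C(66,55) = 66!/(55!×11!) = 1074082795968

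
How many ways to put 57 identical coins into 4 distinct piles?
C(57+4-1, 4-1) = C(60, 3) = 34220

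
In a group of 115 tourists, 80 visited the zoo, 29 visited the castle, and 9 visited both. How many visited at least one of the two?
|A∪B| = |A| + |B| - |A∩B| = 80 + 29 - 9 = 100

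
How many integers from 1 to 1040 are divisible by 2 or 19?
⌊1040/2⌋ + ⌊1040/19⌋ - ⌊1040/38⌋ = 520 + 54 - 27 = 547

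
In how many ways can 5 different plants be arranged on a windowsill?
5! = 120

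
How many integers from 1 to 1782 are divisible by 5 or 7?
⌊1782/5⌋ + ⌊1782/7⌋ - ⌊1782/35⌋ = 356 + 254 - 50 = 560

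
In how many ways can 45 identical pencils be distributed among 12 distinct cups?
C(45+12-1, 12-1) = C(56, 11) = 148902215280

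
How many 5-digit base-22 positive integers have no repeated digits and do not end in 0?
Last digit: 21 nonzero choices. First digit: 20 (nonzero, ≠last). Middle 3: P(20,3) = 6840. Total = 2872800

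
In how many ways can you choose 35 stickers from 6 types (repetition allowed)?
C(35+6-1, 6-1) = C(40, 5) = 658008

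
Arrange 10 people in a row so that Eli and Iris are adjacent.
Treat as block: (10-1)! × 2! = 362880 × 2 = 725760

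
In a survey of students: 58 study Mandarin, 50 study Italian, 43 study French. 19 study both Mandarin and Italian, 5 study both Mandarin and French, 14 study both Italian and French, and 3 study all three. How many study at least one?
|A∪B∪C| = 58+50+43-19-5-14+3 = 116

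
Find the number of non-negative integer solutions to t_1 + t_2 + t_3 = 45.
C(45+3-1, 3-1) = C(47, 2) = 1081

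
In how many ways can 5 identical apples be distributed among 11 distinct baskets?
C(5+11-1, 11-1) = C(15, 10) = 3003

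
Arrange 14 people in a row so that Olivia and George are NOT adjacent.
Total - adjacent = 14! - (14-1)!×2 = 87178291200 - 12454041600 = 74724249600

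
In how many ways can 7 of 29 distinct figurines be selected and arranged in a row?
P(29,7) = 29!/(29-7)! = 7866331200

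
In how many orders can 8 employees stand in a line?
8! = 40320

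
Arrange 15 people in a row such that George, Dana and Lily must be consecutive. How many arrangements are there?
Treat the 3 as one block: (15-3+1)! × 3! = 6227020800 × 6 = 37362124800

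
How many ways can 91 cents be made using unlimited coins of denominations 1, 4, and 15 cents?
Coefficient of x^91 in 1/(1-x^1) · 1/(1-x^4) · 1/(1-x^15). Case on j = number of 15-cent coins (j = 0..6); remainder r = 91 - 15j is made from {1,4} in ⌊r/4⌋+1 ways. r = 91, 76, 61, 46, 31, 16, 1 → 23 + 20 + 16 + 12 + 8 + 5 + 1 = 85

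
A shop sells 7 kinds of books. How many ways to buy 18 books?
C(18+7-1, 7-1) = C(24, 6) = 134596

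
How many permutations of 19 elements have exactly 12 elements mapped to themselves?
Choose the 12 fixed points C(19,12) = 50388, derange the rest: !7 = Σ_{j=0}^{7} (-1)^j·7!/j! = 5040 - 5040 + 2520 - 840 + 210 - 42 + 7 - 1 = 1854. Product = 50388 × 1854 = 93419352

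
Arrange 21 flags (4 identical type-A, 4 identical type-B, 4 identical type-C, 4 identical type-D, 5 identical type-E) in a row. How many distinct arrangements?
21! / (4! × 4! × 4! × 4! × 5!) = 1283268987000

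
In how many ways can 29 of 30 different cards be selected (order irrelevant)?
C(30,29) = 30!/(29!×1!) = 30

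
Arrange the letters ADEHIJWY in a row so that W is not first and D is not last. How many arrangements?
By inclusion-exclusion: 8! - 2×(8-1)! + (8-2)! = 40320 - 10080 + 720 = 30960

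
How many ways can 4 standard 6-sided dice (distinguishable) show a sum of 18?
Coefficient of x^18 in (x + x² + ... + x^6)^4. By inclusion-exclusion on dice exceeding 6: Σ_j (-1)^j C(4,j)·C(18-1-6j, 3) = C(4,0)·C(17,3) - C(4,1)·C(11,3) + C(4,2)·C(5,3) = 1·680 - 4·165 + 6·10 = 80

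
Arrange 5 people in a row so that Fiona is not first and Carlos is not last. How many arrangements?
By inclusion-exclusion: 5! - 2×(5-1)! + (5-2)! = 120 - 48 + 6 = 78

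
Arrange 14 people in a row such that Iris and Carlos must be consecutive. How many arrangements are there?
Treat the 2 as one block: (14-2+1)! × 2! = 6227020800 × 2 = 12454041600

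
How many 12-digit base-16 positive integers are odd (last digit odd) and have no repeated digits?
Last∈{1,3,5,7,9,11,13,15}. Last=0: 0. Last nonzero: 8×14×P(14,10) = 406832025600. Total = 406832025600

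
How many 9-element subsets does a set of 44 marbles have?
C(44,9) = 44!/(9!×35!) = 708930508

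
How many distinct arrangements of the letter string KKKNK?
5! / (4! × 1!) = 5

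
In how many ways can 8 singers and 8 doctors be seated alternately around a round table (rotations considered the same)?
Fix one of the singers: (8-1)! ways for the remaining singers, × 8! ways for the doctors = 5040 × 40320 = 203212800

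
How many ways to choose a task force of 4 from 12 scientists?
C(12,4) = 12!/(4!×8!) = 495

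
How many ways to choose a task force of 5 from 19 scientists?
C(19,5) = 19!/(5!×14!) = 11628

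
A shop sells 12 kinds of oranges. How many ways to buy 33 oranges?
C(33+12-1, 12-1) = C(44, 11) = 7669339132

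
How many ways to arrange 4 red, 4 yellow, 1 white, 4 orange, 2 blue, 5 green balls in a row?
20! / (4! × 4! × 1! × 4! × 2! × 5!) = 733296564000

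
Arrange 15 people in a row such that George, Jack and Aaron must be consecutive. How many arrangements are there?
Treat the 3 as one block: (15-3+1)! × 3! = 6227020800 × 6 = 37362124800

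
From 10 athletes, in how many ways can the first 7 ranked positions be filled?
P(10,7) = 10!/(10-7)! = 604800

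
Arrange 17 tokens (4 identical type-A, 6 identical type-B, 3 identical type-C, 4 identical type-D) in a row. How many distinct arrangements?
17! / (4! × 6! × 3! × 4!) = 142942800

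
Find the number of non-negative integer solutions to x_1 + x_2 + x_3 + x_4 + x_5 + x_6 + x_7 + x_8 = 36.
C(36+8-1, 8-1) = C(43, 7) = 32224114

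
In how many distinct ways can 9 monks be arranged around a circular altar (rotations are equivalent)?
Circular: fix one position, arrange the rest. (9-1)! = 40320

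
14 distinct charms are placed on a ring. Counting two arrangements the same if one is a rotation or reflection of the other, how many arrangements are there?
(14-1)!/2 = 6227020800/2 = 3113510400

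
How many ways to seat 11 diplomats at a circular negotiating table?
Circular: fix one position, arrange the rest. (11-1)! = 3628800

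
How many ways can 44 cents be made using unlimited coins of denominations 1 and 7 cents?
Coefficient of x^44 in 1/(1-x^1) · 1/(1-x^7). Use j coins of 7 for j = 0..⌊44/7⌋ = 6, the rest in 1s: 6 + 1 = 7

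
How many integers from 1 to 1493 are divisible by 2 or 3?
⌊1493/2⌋ + ⌊1493/3⌋ - ⌊1493/6⌋ = 746 + 497 - 248 = 995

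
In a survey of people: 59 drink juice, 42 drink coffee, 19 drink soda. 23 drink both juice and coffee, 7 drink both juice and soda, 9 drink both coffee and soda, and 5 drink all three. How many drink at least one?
|A∪B∪C| = 59+42+19-23-7-9+5 = 86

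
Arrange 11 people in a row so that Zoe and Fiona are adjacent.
Treat as block: (11-1)! × 2! = 3628800 × 2 = 7257600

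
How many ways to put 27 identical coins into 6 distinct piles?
C(27+6-1, 6-1) = C(32, 5) = 201376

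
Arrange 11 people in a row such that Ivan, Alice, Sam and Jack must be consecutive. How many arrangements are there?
Treat the 4 as one block: (11-4+1)! × 4! = 40320 × 24 = 967680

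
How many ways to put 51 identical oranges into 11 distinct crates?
C(51+11-1, 11-1) = C(61, 10) = 90177170226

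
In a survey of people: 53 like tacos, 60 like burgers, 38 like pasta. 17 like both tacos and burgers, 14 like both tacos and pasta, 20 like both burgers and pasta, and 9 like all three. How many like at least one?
|A∪B∪C| = 53+60+38-17-14-20+9 = 109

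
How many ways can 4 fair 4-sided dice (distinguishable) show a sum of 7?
Coefficient of x^7 in (x + x² + ... + x^4)^4. By inclusion-exclusion on dice exceeding 4: Σ_j (-1)^j C(4,j)·C(7-1-4j, 3) = C(4,0)·C(6,3) = 1·20 = 20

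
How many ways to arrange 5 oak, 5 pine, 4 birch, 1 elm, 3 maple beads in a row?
18! / (5! × 5! × 4! × 1! × 3!) = 3087564480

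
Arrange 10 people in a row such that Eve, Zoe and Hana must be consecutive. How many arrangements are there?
Treat the 3 as one block: (10-3+1)! × 3! = 40320 × 6 = 241920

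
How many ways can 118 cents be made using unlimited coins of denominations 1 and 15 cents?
Coefficient of x^118 in 1/(1-x^1) · 1/(1-x^15). Use j coins of 15 for j = 0..⌊118/15⌋ = 7, the rest in 1s: 7 + 1 = 8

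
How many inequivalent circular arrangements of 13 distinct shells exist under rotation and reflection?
(13-1)!/2 = 479001600/2 = 239500800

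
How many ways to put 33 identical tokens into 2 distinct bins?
C(33+2-1, 2-1) = C(34, 1) = 34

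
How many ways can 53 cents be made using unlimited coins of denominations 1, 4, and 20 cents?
Coefficient of x^53 in 1/(1-x^1) · 1/(1-x^4) · 1/(1-x^20). Case on j = number of 20-cent coins (j = 0..2); remainder r = 53 - 20j is made from {1,4} in ⌊r/4⌋+1 ways. r = 53, 33, 13 → 14 + 9 + 4 = 27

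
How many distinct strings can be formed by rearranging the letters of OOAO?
4! / (1! × 3!) = 4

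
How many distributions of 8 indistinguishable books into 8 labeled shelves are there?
C(8+8-1, 8-1) = C(15, 7) = 6435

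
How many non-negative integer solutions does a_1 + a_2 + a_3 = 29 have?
C(29+3-1, 3-1) = C(31, 2) = 465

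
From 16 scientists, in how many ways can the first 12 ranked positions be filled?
P(16,12) = 16!/(16-12)! = 871782912000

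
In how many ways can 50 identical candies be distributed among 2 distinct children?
C(50+2-1, 2-1) = C(51, 1) = 51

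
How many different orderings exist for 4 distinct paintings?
4! = 24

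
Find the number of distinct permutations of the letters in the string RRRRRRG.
7! / (6! × 1!) = 7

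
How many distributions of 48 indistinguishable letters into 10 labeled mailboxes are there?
C(48+10-1, 10-1) = C(57, 9) = 8996462475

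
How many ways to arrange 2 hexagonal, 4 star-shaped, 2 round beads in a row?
8! / (2! × 4! × 2!) = 420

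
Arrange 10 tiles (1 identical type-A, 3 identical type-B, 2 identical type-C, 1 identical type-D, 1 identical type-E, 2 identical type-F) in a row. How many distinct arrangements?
10! / (1! × 3! × 2! × 1! × 1! × 2!) = 151200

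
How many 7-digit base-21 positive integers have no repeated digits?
First digit: 20 choices (nonzero). Then descending: 20 × 20 × 19 × 18 × 17 × 16 × 15 = 558144000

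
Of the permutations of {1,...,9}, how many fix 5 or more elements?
Exactly j fixed points: C(9,j)·!(9-j); sum over j ≥ 5 (derangement numbers via !m = (m-1)·(!(m-1) + !(m-2)): !0..!4 = 1, 0, 1, 2, 9). Σ_{j=5}^{9} C(9,j)·!(9-j) = C(9,5)·!4 + C(9,6)·!3 + C(9,7)·!2 + C(9,8)·!1 + C(9,9)·!0 = 126·9 + 84·2 + 36·1 + 9·0 + 1·1 = 1339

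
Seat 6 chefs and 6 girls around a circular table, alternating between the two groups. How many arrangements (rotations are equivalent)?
Fix one of the chefs: (6-1)! ways for the remaining chefs, × 6! ways for the girls = 120 × 720 = 86400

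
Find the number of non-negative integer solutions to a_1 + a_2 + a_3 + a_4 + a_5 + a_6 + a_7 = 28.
C(28+7-1, 7-1) = C(34, 6) = 1344904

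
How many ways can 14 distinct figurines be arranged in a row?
14! = 87178291200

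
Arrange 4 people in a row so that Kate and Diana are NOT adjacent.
Total - adjacent = 4! - (4-1)!×2 = 24 - 12 = 12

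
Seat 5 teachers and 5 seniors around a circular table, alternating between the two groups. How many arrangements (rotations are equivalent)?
Fix one of the teachers: (5-1)! ways for the remaining teachers, × 5! ways for the seniors = 24 × 120 = 2880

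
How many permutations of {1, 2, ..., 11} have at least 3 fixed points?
Exactly j fixed points: C(11,j)·!(11-j); sum over j ≥ 3 (derangement numbers via !m = (m-1)·(!(m-1) + !(m-2)): !0..!8 = 1, 0, 1, 2, 9, 44, 265, 1854, 14833). Σ_{j=3}^{11} C(11,j)·!(11-j) = C(11,3)·!8 + C(11,4)·!7 + C(11,5)·!6 + C(11,6)·!5 + C(11,7)·!4 + C(11,8)·!3 + C(11,9)·!2 + C(11,10)·!1 + C(11,11)·!0 = 165·14833 + 330·1854 + 462·265 + 462·44 + 330·9 + 165·2 + 55·1 + 11·0 + 1·1 = 3205379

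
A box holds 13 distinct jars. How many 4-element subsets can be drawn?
C(13,4) = 13!/(4!×9!) = 715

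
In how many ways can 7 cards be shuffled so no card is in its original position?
!7 = Σ_{j=0}^{7} (-1)^j·7!/j! = 5040 - 5040 + 2520 - 840 + 210 - 42 + 7 - 1 = 1854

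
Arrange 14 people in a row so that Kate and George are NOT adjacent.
Total - adjacent = 14! - (14-1)!×2 = 87178291200 - 12454041600 = 74724249600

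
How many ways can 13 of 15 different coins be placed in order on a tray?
P(15,13) = 15!/(15-13)! = 653837184000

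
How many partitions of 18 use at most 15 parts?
By conjugation, equals partitions of 18 into parts ≤ 15. Let r_j(i) = number of partitions of i into parts ≤ j, for i = 0..18. r_1(i) = 1 for all i; r_j(i) = r_{j-1}(i) + r_j(i-j). Rows j = 2..15: ≤2: 1 1 2 2 3 3 4 4 5 5 6 6 7 7 8 8 9 9 10; ≤3: 1 1 2 3 4 5 7 8 10 12 14 16 19 21 24 27 30 33 37; ≤4: 1 1 2 3 5 6 9 11 15 18 23 27 34 39 47 54 64 72 84; ≤5: 1 1 2 3 5 7 10 13 18 23 30 37 47 57 70 84 101 119 141; ≤6: 1 1 2 3 5 7 11 14 20 26 35 44 58 71 90 110 136 163 199; ≤7: 1 1 2 3 5 7 11 15 21 28 38 49 65 82 105 131 164 201 248; ≤8: 1 1 2 3 5 7 11 15 22 29 40 52 70 89 116 146 186 230 288; ≤9: 1 1 2 3 5 7 11 15 22 30 41 54 73 94 123 157 201 252 318; ≤10: 1 1 2 3 5 7 11 15 22 30 42 55 75 97 128 164 212 267 340; ≤11: 1 1 2 3 5 7 11 15 22 30 42 56 76 99 131 169 219 278 355; ≤12: 1 1 2 3 5 7 11 15 22 30 42 56 77 100 133 172 224 285 366; ≤13: 1 1 2 3 5 7 11 15 22 30 42 56 77 101 134 174 227 290 373; ≤14: 1 1 2 3 5 7 11 15 22 30 42 56 77 101 135 175 229 293 378; ≤15: 1 1 2 3 5 7 11 15 22 30 42 56 77 101 135 176 230 295 381. r_15(18) = 381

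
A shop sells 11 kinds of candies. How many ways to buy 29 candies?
C(29+11-1, 11-1) = C(39, 10) = 635745396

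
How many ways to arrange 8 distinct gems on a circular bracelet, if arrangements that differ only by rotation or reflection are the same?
(8-1)!/2 = 5040/2 = 2520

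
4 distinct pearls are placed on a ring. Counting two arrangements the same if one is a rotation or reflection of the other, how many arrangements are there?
(4-1)!/2 = 6/2 = 3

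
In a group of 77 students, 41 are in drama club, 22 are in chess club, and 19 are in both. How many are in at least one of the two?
|A∪B| = |A| + |B| - |A∩B| = 41 + 22 - 19 = 44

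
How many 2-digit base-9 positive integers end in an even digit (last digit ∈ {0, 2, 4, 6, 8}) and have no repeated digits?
Last∈{0,2,4,6,8}. Last=0: 8. Last nonzero: 4×7×P(7,0) = 28. Total = 36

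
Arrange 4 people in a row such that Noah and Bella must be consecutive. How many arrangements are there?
Treat the 2 as one block: (4-2+1)! × 2! = 6 × 2 = 12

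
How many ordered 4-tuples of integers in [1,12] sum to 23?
Coefficient of x^23 in (x + x² + ... + x^12)^4. By inclusion-exclusion on dice exceeding 12: Σ_j (-1)^j C(4,j)·C(23-1-12j, 3) = C(4,0)·C(22,3) - C(4,1)·C(10,3) = 1·1540 - 4·120 = 1060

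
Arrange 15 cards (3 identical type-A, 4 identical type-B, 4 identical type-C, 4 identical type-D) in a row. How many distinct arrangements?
15! / (3! × 4! × 4! × 4!) = 15765750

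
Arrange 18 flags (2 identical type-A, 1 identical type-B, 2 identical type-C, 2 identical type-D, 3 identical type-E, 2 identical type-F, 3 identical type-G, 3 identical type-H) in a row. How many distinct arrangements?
18! / (2! × 1! × 2! × 2! × 3! × 2! × 3! × 3!) = 1852538688000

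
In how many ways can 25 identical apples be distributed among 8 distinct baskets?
C(25+8-1, 8-1) = C(32, 7) = 3365856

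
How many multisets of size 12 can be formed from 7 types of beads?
C(12+7-1, 7-1) = C(18, 6) = 18564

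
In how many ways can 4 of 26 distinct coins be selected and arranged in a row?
P(26,4) = 26!/(26-4)! = 358800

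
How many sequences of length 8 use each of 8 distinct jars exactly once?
8! = 40320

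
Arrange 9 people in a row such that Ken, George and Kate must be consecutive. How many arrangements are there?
Treat the 3 as one block: (9-3+1)! × 3! = 5040 × 6 = 30240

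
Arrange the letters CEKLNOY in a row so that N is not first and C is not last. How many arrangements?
By inclusion-exclusion: 7! - 2×(7-1)! + (7-2)! = 5040 - 1440 + 120 = 3720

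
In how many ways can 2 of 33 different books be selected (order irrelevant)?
C(33,2) = 33!/(2!×31!) = 528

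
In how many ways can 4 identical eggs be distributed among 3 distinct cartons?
C(4+3-1, 3-1) = C(6, 2) = 15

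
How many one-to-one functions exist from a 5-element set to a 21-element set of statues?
P(21,5) = 21!/(21-5)! = 2441880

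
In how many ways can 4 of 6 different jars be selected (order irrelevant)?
C(6,4) = 6!/(4!×2!) = 15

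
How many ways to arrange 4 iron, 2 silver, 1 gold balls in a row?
7! / (4! × 2! × 1!) = 105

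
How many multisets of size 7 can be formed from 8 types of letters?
C(7+8-1, 8-1) = C(14, 7) = 3432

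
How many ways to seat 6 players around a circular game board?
Circular: fix one position, arrange the rest. (6-1)! = 120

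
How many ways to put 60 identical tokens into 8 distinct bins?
C(60+8-1, 8-1) = C(67, 7) = 869648208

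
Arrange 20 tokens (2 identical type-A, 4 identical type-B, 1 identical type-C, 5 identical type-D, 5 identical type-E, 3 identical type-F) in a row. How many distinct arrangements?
20! / (2! × 4! × 1! × 5! × 5! × 3!) = 586637251200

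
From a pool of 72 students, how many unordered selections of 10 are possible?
C(72,10) = 72!/(10!×62!) = 536211932256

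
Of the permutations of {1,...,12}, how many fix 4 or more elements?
Exactly j fixed points: C(12,j)·!(12-j); sum over j ≥ 4 (derangement numbers via !m = (m-1)·(!(m-1) + !(m-2)): !0..!8 = 1, 0, 1, 2, 9, 44, 265, 1854, 14833). Σ_{j=4}^{12} C(12,j)·!(12-j) = C(12,4)·!8 + C(12,5)·!7 + C(12,6)·!6 + C(12,7)·!5 + C(12,8)·!4 + C(12,9)·!3 + C(12,10)·!2 + C(12,11)·!1 + C(12,12)·!0 = 495·14833 + 792·1854 + 924·265 + 792·44 + 495·9 + 220·2 + 66·1 + 12·0 + 1·1 = 9095373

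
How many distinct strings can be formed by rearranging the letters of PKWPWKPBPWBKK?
13! / (3! × 4! × 4! × 2!) = 900900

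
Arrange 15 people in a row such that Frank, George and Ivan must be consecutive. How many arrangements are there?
Treat the 3 as one block: (15-3+1)! × 3! = 6227020800 × 6 = 37362124800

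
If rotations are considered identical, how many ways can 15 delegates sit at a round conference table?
Circular: fix one position, arrange the rest. (15-1)! = 87178291200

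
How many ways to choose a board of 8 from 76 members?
C(76,8) = 76!/(8!×68!) = 18855883575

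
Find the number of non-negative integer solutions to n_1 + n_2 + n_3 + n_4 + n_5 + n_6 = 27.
C(27+6-1, 6-1) = C(32, 5) = 201376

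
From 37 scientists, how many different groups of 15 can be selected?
C(37,15) = 37!/(15!×22!) = 9364199760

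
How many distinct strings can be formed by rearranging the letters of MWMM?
4! / (1! × 3!) = 4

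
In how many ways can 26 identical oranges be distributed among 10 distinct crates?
C(26+10-1, 10-1) = C(35, 9) = 70607460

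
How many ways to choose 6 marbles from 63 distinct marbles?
C(63,6) = 63!/(6!×57!) = 67945521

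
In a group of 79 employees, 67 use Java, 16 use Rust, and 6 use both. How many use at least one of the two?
|A∪B| = |A| + |B| - |A∩B| = 67 + 16 - 6 = 77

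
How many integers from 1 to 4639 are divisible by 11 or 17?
⌊4639/11⌋ + ⌊4639/17⌋ - ⌊4639/187⌋ = 421 + 272 - 24 = 669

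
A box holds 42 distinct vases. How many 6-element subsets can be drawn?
C(42,6) = 42!/(6!×36!) = 5245786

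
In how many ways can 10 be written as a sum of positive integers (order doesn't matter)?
Pentagonal recurrence p(n) = p(n-1) + p(n-2) - p(n-5) - p(n-7) + p(n-12) + p(n-15) - ... gives p(0..9) = 1, 1, 2, 3, 5, 7, 11, 15, 22, 30. p(10) = p(9) + p(8) - p(5) - p(3) = 30 + 22 - 7 - 3 = 42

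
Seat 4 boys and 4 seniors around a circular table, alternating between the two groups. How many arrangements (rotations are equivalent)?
Fix one of the boys: (4-1)! ways for the remaining boys, × 4! ways for the seniors = 6 × 24 = 144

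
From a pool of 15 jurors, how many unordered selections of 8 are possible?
C(15,8) = 15!/(8!×7!) = 6435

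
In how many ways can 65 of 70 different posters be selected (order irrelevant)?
C(70,65) = 70!/(65!×5!) = 12103014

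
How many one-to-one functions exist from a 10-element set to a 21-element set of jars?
P(21,10) = 21!/(21-10)! = 1279935820800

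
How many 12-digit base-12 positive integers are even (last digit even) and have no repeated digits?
Last∈{0,2,4,6,8,10}. Last=0: 39916800. Last nonzero: 5×10×P(10,10) = 181440000. Total = 221356800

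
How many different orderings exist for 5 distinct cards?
5! = 120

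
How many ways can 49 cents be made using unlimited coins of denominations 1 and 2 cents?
Coefficient of x^49 in 1/(1-x^1) · 1/(1-x^2). Use j coins of 2 for j = 0..⌊49/2⌋ = 24, the rest in 1s: 24 + 1 = 25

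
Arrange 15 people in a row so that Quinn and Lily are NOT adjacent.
Total - adjacent = 15! - (15-1)!×2 = 1307674368000 - 174356582400 = 1133317785600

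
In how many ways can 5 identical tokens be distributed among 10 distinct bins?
C(5+10-1, 10-1) = C(14, 9) = 2002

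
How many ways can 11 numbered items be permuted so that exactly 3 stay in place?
Choose the 3 fixed points C(11,3) = 165, derange the rest: !8 = Σ_{j=0}^{8} (-1)^j·8!/j! = 40320 - 40320 + 20160 - 6720 + 1680 - 336 + 56 - 8 + 1 = 14833. Product = 165 × 14833 = 2447445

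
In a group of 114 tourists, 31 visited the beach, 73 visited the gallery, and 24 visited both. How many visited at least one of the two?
|A∪B| = |A| + |B| - |A∩B| = 31 + 73 - 24 = 80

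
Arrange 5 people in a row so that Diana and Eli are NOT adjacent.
Total - adjacent = 5! - (5-1)!×2 = 120 - 48 = 72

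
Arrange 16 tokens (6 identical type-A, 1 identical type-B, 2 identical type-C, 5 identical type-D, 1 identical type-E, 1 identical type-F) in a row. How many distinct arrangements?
16! / (6! × 1! × 2! × 5! × 1! × 1!) = 121080960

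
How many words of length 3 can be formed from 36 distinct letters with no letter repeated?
P(36,3) = 36!/(36-3)! = 42840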